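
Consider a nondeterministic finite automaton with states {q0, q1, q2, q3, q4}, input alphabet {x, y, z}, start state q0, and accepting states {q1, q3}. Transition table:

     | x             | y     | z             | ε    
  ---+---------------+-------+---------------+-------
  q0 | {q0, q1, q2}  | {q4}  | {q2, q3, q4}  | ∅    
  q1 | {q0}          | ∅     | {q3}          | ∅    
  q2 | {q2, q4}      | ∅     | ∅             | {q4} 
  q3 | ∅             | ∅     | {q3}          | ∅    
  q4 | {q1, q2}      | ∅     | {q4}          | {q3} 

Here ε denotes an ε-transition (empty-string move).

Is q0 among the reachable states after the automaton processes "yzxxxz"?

No

Start in {q0}.
Read 'y': {q0} → {q3, q4}.
Read 'z': {q3, q4} → {q3, q4}.
Read 'x': {q3, q4} → {q1, q2, q3, q4}.
Read 'x': {q1, q2, q3, q4} → {q0, q1, q2, q3, q4}.
Read 'x': {q0, q1, q2, q3, q4} → {q0, q1, q2, q3, q4}.
Read 'z': {q0, q1, q2, q3, q4} → {q2, q3, q4}.
State q0 is not in {q2, q3, q4}.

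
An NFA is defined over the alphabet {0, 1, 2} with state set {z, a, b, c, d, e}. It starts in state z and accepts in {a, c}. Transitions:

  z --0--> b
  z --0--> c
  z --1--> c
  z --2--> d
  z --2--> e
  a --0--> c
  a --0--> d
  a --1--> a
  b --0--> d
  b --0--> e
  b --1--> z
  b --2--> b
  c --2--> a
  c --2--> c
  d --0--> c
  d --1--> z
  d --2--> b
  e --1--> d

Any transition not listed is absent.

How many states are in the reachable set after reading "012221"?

Start in {z}.
Read '0': z→{b, c}; now {b, c}.
Read '1': b→{z}, c→∅; now {z}.
Read '2': z→{d, e}; now {d, e}.
Read '2': d→{b}, e→∅; now {b}.
Read '2': b→{b}; now {b}.
Read '1': b→{z}; now {z}.
That set has 1 state.

1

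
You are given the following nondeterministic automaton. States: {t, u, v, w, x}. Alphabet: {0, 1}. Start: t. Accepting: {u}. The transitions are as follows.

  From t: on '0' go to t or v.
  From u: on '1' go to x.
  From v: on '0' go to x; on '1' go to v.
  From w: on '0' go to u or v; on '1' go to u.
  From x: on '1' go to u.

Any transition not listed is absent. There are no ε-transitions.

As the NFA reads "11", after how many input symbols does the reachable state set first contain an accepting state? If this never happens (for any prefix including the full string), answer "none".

Start in {t}.
Read '1': t→∅; now ∅.
The set is empty and remains empty for the remaining 1 symbol.
No reachable set along the way intersects F.

none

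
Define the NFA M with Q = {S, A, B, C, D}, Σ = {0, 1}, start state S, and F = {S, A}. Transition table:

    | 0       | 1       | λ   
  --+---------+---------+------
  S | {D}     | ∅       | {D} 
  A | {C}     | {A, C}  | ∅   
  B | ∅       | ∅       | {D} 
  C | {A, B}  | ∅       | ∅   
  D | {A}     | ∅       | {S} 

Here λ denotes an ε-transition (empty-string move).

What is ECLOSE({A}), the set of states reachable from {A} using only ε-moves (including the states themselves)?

{A}

Begin with {A}.
No ε-moves leave this set, so the closure equals the set itself.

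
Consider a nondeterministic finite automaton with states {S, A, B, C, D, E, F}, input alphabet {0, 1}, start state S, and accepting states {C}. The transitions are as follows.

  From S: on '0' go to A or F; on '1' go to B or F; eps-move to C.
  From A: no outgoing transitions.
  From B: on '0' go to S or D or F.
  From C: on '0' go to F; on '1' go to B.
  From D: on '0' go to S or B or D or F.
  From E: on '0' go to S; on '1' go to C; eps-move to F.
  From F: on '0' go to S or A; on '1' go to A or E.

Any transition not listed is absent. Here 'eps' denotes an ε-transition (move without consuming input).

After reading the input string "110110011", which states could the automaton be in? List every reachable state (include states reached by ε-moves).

Start: ε-closure({S}) = {S, C}.
Read '1': {S, C} → {B, F}.
Read '1': {B, F} → {A, E, F}.
Read '0': {A, E, F} → {S, A, C}.
Read '1': {S, A, C} → {B, F}.
Read '1': {B, F} → {A, E, F}.
Read '0': {A, E, F} → {S, A, C}.
Read '0': {S, A, C} → {A, F}.
Read '1': {A, F} → {A, E, F}.
Read '1': {A, E, F} → {A, C, E, F}.

{A, C, E, F}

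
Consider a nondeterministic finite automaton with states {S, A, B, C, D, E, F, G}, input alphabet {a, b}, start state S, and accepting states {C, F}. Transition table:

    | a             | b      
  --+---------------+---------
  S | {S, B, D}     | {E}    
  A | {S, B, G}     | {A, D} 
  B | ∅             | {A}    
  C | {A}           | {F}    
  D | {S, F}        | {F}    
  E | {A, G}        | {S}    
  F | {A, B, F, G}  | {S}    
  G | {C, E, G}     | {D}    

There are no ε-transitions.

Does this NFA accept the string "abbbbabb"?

Yes

Start in {S}.
Read 'a': S→{S, B, D}; now {S, B, D}.
Read 'b': S→{E}, B→{A}, D→{F}; now {A, E, F}.
Read 'b': A→{A, D}, E→{S}, F→{S}; now {S, A, D}.
Read 'b': S→{E}, A→{A, D}, D→{F}; now {A, D, E, F}.
Read 'b': A→{A, D}, D→{F}, E→{S}, F→{S}; now {S, A, D, F}.
Read 'a': S→{S, B, D}, A→{S, B, G}, D→{S, F}, F→{A, B, F, G}; now {S, A, B, D, F, G}.
Read 'b': S→{E}, A→{A, D}, B→{A}, D→{F}, F→{S}, G→{D}; now {S, A, D, E, F}.
Read 'b': S→{E}, A→{A, D}, D→{F}, E→{S}, F→{S}; now {S, A, D, E, F}.
The final set {S, A, D, E, F} contains the accepting state F.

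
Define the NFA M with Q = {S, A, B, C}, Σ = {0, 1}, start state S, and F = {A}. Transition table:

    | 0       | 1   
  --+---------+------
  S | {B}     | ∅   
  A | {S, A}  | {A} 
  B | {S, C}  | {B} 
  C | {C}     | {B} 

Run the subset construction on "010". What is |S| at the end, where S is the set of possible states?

2

Start in {S}.
Read '0': {S} → {B}.
Read '1': {B} → {B}.
Read '0': {B} → {S, C}.
That set has 2 states.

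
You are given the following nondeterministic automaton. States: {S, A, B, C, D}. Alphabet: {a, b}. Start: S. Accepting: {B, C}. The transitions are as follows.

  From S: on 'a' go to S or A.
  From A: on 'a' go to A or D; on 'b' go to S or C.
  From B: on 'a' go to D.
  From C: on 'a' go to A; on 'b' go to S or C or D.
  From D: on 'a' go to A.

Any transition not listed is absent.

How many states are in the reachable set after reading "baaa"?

0

Start in {S}.
Read 'b': S→∅; now ∅.
The set is empty and remains empty for the remaining 3 symbols.
That set has 0 states.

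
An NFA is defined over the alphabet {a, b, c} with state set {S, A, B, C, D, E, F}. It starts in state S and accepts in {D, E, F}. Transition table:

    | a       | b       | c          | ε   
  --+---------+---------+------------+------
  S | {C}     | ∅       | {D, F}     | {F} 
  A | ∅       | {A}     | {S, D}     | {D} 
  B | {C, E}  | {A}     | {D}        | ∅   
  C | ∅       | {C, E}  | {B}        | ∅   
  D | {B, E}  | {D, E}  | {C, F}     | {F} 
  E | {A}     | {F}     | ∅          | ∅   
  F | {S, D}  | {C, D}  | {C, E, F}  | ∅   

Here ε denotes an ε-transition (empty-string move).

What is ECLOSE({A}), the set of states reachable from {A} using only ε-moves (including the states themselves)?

Begin with {A}.
ε-move A → D; add D.
ε-move D → F; add F.

{A, D, F}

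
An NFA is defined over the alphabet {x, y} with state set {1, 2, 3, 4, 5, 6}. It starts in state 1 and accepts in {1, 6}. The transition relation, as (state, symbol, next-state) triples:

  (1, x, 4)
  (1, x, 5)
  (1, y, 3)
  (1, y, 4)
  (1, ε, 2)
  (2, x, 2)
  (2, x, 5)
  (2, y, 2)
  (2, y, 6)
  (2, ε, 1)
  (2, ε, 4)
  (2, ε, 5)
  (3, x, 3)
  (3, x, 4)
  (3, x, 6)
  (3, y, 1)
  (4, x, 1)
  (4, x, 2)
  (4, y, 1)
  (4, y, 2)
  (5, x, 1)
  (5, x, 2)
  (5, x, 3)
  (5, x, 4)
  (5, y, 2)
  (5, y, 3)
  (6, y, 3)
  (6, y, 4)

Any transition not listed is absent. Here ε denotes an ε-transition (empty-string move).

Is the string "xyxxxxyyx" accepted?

Start: ε-closure({1}) = {1, 2, 4, 5}.
Read 'x': 1→{4, 5}, 2→{2, 5}, 4→{1, 2}, 5→{1, 2, 3, 4}; now {1, 2, 3, 4, 5}.
Read 'y': 1→{3, 4}, 2→{2, 6}, 3→{1}, 4→{1, 2}, 5→{2, 3}; union {1, 2, 3, 4, 6}; ε-closure = {1, 2, 3, 4, 5, 6}.
Read 'x': 1→{4, 5}, 2→{2, 5}, 3→{3, 4, 6}, 4→{1, 2}, 5→{1, 2, 3, 4}, 6→∅; now {1, 2, 3, 4, 5, 6}.
Read 'x': 1→{4, 5}, 2→{2, 5}, 3→{3, 4, 6}, 4→{1, 2}, 5→{1, 2, 3, 4}, 6→∅; now {1, 2, 3, 4, 5, 6}.
Read 'x': 1→{4, 5}, 2→{2, 5}, 3→{3, 4, 6}, 4→{1, 2}, 5→{1, 2, 3, 4}, 6→∅; now {1, 2, 3, 4, 5, 6}.
Read 'x': 1→{4, 5}, 2→{2, 5}, 3→{3, 4, 6}, 4→{1, 2}, 5→{1, 2, 3, 4}, 6→∅; now {1, 2, 3, 4, 5, 6}.
Read 'y': 1→{3, 4}, 2→{2, 6}, 3→{1}, 4→{1, 2}, 5→{2, 3}, 6→{3, 4}; union {1, 2, 3, 4, 6}; ε-closure = {1, 2, 3, 4, 5, 6}.
Read 'y': 1→{3, 4}, 2→{2, 6}, 3→{1}, 4→{1, 2}, 5→{2, 3}, 6→{3, 4}; union {1, 2, 3, 4, 6}; ε-closure = {1, 2, 3, 4, 5, 6}.
Read 'x': 1→{4, 5}, 2→{2, 5}, 3→{3, 4, 6}, 4→{1, 2}, 5→{1, 2, 3, 4}, 6→∅; now {1, 2, 3, 4, 5, 6}.
The final set {1, 2, 3, 4, 5, 6} contains the accepting states 1, 6.

Yes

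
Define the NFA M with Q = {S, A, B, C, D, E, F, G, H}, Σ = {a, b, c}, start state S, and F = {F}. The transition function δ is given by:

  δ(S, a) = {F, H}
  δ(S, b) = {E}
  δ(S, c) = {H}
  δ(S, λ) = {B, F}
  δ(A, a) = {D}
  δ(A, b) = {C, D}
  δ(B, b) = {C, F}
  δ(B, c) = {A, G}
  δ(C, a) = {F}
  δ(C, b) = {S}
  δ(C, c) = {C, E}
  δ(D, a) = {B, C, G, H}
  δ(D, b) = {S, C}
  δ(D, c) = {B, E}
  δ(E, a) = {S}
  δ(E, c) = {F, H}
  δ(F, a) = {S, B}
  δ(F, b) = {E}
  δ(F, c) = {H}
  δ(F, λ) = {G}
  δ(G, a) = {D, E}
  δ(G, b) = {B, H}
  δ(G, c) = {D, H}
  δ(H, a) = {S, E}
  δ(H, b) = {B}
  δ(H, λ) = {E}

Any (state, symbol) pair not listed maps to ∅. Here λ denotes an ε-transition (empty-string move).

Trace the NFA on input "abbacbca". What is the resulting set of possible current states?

Start: ε-closure({S}) = {S, B, F, G}.
Read 'a': S→{F, H}, B→∅, F→{S, B}, G→{D, E}; union {S, B, D, E, F, H}; ε-closure = {S, B, D, E, F, G, H}.
Read 'b': S→{E}, B→{C, F}, D→{S, C}, E→∅, F→{E}, G→{B, H}, H→{B}; union {S, B, C, E, F, H}; ε-closure = {S, B, C, E, F, G, H}.
Read 'b': S→{E}, B→{C, F}, C→{S}, E→∅, F→{E}, G→{B, H}, H→{B}; union {S, B, C, E, F, H}; ε-closure = {S, B, C, E, F, G, H}.
Read 'a': S→{F, H}, B→∅, C→{F}, E→{S}, F→{S, B}, G→{D, E}, H→{S, E}; union {S, B, D, E, F, H}; ε-closure = {S, B, D, E, F, G, H}.
Read 'c': S→{H}, B→{A, G}, D→{B, E}, E→{F, H}, F→{H}, G→{D, H}, H→∅; now {A, B, D, E, F, G, H}.
Read 'b': A→{C, D}, B→{C, F}, D→{S, C}, E→∅, F→{E}, G→{B, H}, H→{B}; union {S, B, C, D, E, F, H}; ε-closure = {S, B, C, D, E, F, G, H}.
Read 'c': S→{H}, B→{A, G}, C→{C, E}, D→{B, E}, E→{F, H}, F→{H}, G→{D, H}, H→∅; now {A, B, C, D, E, F, G, H}.
Read 'a': A→{D}, B→∅, C→{F}, D→{B, C, G, H}, E→{S}, F→{S, B}, G→{D, E}, H→{S, E}; now {S, B, C, D, E, F, G, H}.

{S, B, C, D, E, F, G, H}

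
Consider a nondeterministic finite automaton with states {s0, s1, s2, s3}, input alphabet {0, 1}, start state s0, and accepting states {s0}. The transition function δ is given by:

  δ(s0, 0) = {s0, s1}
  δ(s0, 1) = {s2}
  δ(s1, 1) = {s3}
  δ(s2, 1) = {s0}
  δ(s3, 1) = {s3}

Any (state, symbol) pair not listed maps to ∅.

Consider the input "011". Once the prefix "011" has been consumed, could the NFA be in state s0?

Start in {s0}.
Read '0': {s0} → {s0, s1}.
Read '1': {s0, s1} → {s2, s3}.
Read '1': {s2, s3} → {s0, s3}.
State s0 is in {s0, s3}.

Yes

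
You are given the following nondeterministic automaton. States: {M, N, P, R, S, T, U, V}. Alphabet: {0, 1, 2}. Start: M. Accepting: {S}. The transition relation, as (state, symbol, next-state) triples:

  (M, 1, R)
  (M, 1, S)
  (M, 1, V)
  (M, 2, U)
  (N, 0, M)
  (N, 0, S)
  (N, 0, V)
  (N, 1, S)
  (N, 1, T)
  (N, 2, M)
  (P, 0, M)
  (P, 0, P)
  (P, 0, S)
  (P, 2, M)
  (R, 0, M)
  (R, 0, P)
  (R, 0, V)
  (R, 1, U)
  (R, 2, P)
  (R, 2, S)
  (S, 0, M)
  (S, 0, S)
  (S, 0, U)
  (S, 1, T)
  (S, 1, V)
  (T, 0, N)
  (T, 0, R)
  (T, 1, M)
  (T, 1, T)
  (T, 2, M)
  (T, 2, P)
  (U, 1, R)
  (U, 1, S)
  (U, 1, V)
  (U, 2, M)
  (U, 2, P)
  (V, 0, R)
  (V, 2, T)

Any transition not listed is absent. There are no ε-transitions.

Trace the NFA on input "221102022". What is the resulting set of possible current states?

{M, P, U}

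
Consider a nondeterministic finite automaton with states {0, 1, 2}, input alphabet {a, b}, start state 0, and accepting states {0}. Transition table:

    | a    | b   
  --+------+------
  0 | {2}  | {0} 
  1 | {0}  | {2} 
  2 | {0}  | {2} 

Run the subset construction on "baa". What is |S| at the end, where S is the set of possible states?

Start in {0}.
Read 'b': {0} → {0}.
Read 'a': {0} → {2}.
Read 'a': {2} → {0}.
That set has 1 state.

1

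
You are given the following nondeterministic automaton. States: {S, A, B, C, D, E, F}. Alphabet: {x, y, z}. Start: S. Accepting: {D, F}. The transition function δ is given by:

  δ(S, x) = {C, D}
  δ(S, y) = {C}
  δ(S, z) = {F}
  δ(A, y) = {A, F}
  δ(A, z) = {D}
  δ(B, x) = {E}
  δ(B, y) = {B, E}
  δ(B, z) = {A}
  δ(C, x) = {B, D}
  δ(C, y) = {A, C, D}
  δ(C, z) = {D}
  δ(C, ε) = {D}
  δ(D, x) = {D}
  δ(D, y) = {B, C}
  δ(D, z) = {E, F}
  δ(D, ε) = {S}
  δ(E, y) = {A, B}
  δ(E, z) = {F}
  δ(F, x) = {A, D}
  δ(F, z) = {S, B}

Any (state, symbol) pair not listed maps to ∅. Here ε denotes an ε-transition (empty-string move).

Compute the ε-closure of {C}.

{S, C, D}

Begin with {C}.
ε-move C → D; add D.
ε-move D → S; add S.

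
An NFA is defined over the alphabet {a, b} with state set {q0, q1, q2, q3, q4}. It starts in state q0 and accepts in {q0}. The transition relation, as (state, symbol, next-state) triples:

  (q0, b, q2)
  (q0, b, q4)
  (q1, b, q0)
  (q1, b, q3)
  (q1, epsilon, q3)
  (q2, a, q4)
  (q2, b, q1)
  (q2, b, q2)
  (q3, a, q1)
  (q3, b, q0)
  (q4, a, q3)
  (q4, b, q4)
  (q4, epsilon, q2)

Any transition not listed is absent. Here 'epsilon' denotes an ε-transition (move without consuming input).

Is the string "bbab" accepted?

Start in {q0}.
Read 'b': q0→{q2, q4}; now {q2, q4}.
Read 'b': q2→{q1, q2}, q4→{q4}; union {q1, q2, q4}; ε-closure = {q1, q2, q3, q4}.
Read 'a': q1→∅, q2→{q4}, q3→{q1}, q4→{q3}; union {q1, q3, q4}; ε-closure = {q1, q2, q3, q4}.
Read 'b': q1→{q0, q3}, q2→{q1, q2}, q3→{q0}, q4→{q4}; now {q0, q1, q2, q3, q4}.
The final set {q0, q1, q2, q3, q4} contains the accepting state q0.

Yes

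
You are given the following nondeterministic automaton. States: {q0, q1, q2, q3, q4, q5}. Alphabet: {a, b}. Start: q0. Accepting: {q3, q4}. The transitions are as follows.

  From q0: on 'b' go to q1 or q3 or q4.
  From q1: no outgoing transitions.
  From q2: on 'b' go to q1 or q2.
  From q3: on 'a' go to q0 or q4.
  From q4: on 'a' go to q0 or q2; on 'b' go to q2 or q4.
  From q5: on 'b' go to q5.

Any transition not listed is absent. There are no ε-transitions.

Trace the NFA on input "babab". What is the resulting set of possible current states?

Start in {q0}.
Read 'b': {q0} → {q1, q3, q4}.
Read 'a': {q1, q3, q4} → {q0, q2, q4}.
Read 'b': {q0, q2, q4} → {q1, q2, q3, q4}.
Read 'a': {q1, q2, q3, q4} → {q0, q2, q4}.
Read 'b': {q0, q2, q4} → {q1, q2, q3, q4}.

{q1, q2, q3, q4}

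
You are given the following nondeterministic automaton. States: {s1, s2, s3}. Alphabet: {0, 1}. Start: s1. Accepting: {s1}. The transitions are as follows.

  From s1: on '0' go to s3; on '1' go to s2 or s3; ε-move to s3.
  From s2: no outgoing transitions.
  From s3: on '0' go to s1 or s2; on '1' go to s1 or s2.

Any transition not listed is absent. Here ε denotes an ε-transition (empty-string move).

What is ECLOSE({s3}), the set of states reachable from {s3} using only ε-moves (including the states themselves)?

Begin with {s3}.
No ε-moves leave this set, so the closure equals the set itself.

{s3}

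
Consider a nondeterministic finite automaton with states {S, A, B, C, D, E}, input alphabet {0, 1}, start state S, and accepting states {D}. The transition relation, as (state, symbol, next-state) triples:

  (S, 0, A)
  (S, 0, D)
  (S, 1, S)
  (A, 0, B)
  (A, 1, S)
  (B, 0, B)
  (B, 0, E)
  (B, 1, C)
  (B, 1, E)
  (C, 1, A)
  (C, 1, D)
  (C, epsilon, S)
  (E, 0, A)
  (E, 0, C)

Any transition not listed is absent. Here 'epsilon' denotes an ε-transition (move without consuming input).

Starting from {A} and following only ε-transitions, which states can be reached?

{A}

Begin with {A}.
No ε-moves leave this set, so the closure equals the set itself.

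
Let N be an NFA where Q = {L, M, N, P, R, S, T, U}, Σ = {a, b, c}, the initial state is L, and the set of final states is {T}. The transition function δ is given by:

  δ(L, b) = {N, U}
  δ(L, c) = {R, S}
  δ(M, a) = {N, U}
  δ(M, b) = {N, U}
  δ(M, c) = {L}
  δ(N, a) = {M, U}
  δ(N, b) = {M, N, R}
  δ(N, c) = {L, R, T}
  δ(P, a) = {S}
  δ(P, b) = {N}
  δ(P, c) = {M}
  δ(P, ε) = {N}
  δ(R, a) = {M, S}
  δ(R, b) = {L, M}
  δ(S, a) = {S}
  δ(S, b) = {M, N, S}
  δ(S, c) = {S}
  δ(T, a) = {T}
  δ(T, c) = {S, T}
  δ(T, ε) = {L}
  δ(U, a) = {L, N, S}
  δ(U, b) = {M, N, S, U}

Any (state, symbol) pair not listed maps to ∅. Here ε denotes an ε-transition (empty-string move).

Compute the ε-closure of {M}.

{M}

Begin with {M}.
No ε-moves leave this set, so the closure equals the set itself.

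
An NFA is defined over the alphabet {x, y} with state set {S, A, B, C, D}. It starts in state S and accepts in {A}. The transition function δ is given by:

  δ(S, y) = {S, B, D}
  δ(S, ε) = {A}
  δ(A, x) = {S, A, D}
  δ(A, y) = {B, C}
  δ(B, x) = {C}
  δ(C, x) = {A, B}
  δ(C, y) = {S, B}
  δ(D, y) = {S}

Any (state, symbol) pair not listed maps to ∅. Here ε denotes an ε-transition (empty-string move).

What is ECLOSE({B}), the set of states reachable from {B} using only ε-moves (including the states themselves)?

{B}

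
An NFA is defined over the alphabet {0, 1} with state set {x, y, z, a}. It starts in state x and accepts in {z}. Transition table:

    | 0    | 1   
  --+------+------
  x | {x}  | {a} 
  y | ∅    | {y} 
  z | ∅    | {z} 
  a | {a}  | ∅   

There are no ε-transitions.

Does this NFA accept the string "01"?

Start in {x}.
Read '0': {x} → {x}.
Read '1': {x} → {a}.
The final set {a} contains no accepting state.

No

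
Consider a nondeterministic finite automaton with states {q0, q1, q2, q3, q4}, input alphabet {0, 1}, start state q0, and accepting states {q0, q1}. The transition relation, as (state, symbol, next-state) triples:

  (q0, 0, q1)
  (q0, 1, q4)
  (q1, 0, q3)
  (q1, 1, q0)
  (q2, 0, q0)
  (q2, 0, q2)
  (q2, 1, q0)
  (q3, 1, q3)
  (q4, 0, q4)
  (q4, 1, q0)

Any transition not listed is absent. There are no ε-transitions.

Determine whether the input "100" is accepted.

Start in {q0}.
Read '1': {q0} → {q4}.
Read '0': {q4} → {q4}.
Read '0': {q4} → {q4}.
The final set {q4} contains no accepting state.

No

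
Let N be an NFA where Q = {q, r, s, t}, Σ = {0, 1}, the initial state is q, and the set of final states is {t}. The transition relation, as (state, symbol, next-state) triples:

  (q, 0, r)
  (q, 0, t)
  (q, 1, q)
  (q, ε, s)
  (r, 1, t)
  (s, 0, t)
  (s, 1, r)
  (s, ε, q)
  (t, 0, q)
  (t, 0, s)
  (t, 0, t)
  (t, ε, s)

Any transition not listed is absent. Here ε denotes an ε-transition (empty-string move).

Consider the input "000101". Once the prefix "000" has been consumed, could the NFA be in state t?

Yes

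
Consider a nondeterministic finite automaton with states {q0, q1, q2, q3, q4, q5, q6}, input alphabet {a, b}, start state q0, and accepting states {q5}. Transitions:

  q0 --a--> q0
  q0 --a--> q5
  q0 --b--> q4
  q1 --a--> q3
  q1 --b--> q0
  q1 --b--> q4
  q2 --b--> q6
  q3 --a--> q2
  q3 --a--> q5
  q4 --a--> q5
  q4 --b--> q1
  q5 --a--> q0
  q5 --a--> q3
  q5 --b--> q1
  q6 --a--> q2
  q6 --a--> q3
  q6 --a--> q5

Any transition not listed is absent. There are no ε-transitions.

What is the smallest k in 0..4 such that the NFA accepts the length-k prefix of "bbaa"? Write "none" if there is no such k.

4

Start in {q0}.
Read 'b': {q0} → {q4}.
Read 'b': {q4} → {q1}.
Read 'a': {q1} → {q3}.
Read 'a': {q3} → {q2, q5}.
None of the earlier sets intersect F, but {q2, q5} does.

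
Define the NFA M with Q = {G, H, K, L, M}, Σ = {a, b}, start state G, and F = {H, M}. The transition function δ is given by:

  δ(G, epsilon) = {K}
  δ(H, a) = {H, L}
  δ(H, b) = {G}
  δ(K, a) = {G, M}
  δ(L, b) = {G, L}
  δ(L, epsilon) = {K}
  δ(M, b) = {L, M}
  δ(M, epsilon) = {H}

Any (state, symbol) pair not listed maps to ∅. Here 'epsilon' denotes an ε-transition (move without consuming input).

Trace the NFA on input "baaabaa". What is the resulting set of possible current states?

∅

Start: ε-closure({G}) = {G, K}.
Read 'b': {G, K} → ∅.
The set is empty and remains empty for the remaining 6 symbols.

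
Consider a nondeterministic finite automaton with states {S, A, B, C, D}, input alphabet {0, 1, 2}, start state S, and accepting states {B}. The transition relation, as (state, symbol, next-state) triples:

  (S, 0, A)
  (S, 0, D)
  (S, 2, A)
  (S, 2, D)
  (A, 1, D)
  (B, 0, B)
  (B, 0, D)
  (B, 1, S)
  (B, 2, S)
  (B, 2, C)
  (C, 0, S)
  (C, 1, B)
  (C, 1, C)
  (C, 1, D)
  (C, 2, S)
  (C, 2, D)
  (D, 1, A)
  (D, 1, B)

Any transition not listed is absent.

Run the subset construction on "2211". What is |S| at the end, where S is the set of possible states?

Start in {S}.
Read '2': {S} → {A, D}.
Read '2': {A, D} → ∅.
The set is empty and remains empty for the remaining 2 symbols.
That set has 0 states.

0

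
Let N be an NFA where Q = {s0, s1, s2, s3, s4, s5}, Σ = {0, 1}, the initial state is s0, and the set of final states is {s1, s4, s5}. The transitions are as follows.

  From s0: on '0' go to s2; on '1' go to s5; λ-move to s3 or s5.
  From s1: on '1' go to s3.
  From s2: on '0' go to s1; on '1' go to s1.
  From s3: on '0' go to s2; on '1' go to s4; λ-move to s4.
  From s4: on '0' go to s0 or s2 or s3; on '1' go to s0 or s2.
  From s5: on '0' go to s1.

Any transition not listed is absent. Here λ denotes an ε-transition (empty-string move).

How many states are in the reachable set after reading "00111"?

6

Start: ε-closure({s0}) = {s0, s3, s4, s5}.
Read '0': {s0, s3, s4, s5} → {s0, s1, s2, s3, s4, s5}.
Read '0': {s0, s1, s2, s3, s4, s5} → {s0, s1, s2, s3, s4, s5}.
Read '1': {s0, s1, s2, s3, s4, s5} → {s0, s1, s2, s3, s4, s5}.
Read '1': {s0, s1, s2, s3, s4, s5} → {s0, s1, s2, s3, s4, s5}.
Read '1': {s0, s1, s2, s3, s4, s5} → {s0, s1, s2, s3, s4, s5}.
That set has 6 states.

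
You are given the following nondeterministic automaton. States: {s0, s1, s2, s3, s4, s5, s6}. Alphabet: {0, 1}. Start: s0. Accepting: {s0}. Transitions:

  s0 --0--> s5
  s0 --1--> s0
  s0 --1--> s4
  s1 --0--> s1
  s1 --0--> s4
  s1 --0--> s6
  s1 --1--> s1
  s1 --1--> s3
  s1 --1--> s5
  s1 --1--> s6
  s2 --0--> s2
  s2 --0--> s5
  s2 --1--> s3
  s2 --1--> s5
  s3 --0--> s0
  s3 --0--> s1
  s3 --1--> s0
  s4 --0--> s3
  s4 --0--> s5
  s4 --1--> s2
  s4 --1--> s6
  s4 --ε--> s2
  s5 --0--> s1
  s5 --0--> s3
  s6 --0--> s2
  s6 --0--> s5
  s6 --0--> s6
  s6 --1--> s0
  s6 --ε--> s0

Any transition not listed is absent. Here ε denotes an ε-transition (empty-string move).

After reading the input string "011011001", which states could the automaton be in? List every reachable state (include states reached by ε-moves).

Start in {s0}.
Read '0': {s0} → {s5}.
Read '1': {s5} → ∅.
The set is empty and remains empty for the remaining 7 symbols.

∅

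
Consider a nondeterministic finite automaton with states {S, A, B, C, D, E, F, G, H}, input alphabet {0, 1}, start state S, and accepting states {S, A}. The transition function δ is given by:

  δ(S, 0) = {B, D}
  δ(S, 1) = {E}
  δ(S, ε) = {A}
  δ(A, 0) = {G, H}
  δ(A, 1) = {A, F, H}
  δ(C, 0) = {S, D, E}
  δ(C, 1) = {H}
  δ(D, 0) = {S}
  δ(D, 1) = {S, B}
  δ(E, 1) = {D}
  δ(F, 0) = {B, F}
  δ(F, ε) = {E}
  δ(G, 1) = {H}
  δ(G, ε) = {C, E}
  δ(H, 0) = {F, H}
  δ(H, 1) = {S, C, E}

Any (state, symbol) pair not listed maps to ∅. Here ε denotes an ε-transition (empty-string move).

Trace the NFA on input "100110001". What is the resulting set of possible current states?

Start: ε-closure({S}) = {S, A}.
Read '1': S→{E}, A→{A, F, H}; now {A, E, F, H}.
Read '0': A→{G, H}, E→∅, F→{B, F}, H→{F, H}; union {B, F, G, H}; ε-closure = {B, C, E, F, G, H}.
Read '0': B→∅, C→{S, D, E}, E→∅, F→{B, F}, G→∅, H→{F, H}; union {S, B, D, E, F, H}; ε-closure = {S, A, B, D, E, F, H}.
Read '1': S→{E}, A→{A, F, H}, B→∅, D→{S, B}, E→{D}, F→∅, H→{S, C, E}; now {S, A, B, C, D, E, F, H}.
Read '1': S→{E}, A→{A, F, H}, B→∅, C→{H}, D→{S, B}, E→{D}, F→∅, H→{S, C, E}; now {S, A, B, C, D, E, F, H}.
Read '0': S→{B, D}, A→{G, H}, B→∅, C→{S, D, E}, D→{S}, E→∅, F→{B, F}, H→{F, H}; union {S, B, D, E, F, G, H}; ε-closure = {S, A, B, C, D, E, F, G, H}.
Read '0': S→{B, D}, A→{G, H}, B→∅, C→{S, D, E}, D→{S}, E→∅, F→{B, F}, G→∅, H→{F, H}; union {S, B, D, E, F, G, H}; ε-closure = {S, A, B, C, D, E, F, G, H}.
Read '0': S→{B, D}, A→{G, H}, B→∅, C→{S, D, E}, D→{S}, E→∅, F→{B, F}, G→∅, H→{F, H}; union {S, B, D, E, F, G, H}; ε-closure = {S, A, B, C, D, E, F, G, H}.
Read '1': S→{E}, A→{A, F, H}, B→∅, C→{H}, D→{S, B}, E→{D}, F→∅, G→{H}, H→{S, C, E}; now {S, A, B, C, D, E, F, H}.

{S, A, B, C, D, E, F, H}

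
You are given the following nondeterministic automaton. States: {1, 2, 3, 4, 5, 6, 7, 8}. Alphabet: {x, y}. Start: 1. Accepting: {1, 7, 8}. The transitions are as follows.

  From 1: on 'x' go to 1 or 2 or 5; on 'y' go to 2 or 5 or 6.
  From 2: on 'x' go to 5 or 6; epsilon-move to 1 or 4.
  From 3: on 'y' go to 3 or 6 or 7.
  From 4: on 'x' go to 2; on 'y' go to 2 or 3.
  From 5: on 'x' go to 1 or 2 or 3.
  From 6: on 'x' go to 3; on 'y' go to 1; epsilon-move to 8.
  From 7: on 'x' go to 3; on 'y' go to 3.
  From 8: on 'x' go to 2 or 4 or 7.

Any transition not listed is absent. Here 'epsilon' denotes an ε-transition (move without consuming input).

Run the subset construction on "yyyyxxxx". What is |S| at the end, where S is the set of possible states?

Start in {1}.
Read 'y': {1} → {1, 2, 4, 5, 6, 8}.
Read 'y': {1, 2, 4, 5, 6, 8} → {1, 2, 3, 4, 5, 6, 8}.
Read 'y': {1, 2, 3, 4, 5, 6, 8} → {1, 2, 3, 4, 5, 6, 7, 8}.
Read 'y': {1, 2, 3, 4, 5, 6, 7, 8} → {1, 2, 3, 4, 5, 6, 7, 8}.
Read 'x': {1, 2, 3, 4, 5, 6, 7, 8} → {1, 2, 3, 4, 5, 6, 7, 8}.
Read 'x': {1, 2, 3, 4, 5, 6, 7, 8} → {1, 2, 3, 4, 5, 6, 7, 8}.
Read 'x': {1, 2, 3, 4, 5, 6, 7, 8} → {1, 2, 3, 4, 5, 6, 7, 8}.
Read 'x': {1, 2, 3, 4, 5, 6, 7, 8} → {1, 2, 3, 4, 5, 6, 7, 8}.
That set has 8 states.

8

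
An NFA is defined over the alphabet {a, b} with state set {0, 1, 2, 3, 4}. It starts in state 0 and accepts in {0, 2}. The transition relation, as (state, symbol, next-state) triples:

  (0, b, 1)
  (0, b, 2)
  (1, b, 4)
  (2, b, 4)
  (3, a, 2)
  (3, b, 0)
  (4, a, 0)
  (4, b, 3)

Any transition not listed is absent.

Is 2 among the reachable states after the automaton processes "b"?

Start in {0}.
Read 'b': 0→{1, 2}; now {1, 2}.
State 2 is in {1, 2}.

Yes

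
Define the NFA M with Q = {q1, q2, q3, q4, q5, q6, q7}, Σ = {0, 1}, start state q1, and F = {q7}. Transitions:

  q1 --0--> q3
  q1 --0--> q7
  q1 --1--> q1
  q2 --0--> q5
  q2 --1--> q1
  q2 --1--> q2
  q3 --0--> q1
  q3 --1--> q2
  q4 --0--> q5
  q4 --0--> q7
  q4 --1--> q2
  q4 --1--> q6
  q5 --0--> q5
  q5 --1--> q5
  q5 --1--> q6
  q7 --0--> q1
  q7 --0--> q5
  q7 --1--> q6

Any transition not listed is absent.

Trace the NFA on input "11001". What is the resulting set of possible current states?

Start in {q1}.
Read '1': q1→{q1}; now {q1}.
Read '1': q1→{q1}; now {q1}.
Read '0': q1→{q3, q7}; now {q3, q7}.
Read '0': q3→{q1}, q7→{q1, q5}; now {q1, q5}.
Read '1': q1→{q1}, q5→{q5, q6}; now {q1, q5, q6}.

{q1, q5, q6}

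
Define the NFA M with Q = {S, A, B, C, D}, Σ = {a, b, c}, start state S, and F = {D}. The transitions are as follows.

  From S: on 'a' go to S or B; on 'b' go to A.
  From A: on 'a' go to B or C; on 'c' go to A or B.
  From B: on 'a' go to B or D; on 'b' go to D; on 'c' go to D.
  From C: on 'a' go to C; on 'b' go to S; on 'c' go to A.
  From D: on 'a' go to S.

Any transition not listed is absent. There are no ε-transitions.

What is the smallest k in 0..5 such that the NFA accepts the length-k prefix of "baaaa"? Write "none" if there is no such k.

3

Start in {S}.
Read 'b': {S} → {A}.
Read 'a': {A} → {B, C}.
Read 'a': {B, C} → {B, C, D}.
None of the earlier sets intersect F, but {B, C, D} does.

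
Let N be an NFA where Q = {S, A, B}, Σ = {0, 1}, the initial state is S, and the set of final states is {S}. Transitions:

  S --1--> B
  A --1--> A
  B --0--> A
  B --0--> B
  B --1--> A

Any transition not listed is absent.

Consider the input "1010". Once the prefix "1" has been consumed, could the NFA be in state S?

Start in {S}.
Read '1': {S} → {B}.
State S is not in {B}.

No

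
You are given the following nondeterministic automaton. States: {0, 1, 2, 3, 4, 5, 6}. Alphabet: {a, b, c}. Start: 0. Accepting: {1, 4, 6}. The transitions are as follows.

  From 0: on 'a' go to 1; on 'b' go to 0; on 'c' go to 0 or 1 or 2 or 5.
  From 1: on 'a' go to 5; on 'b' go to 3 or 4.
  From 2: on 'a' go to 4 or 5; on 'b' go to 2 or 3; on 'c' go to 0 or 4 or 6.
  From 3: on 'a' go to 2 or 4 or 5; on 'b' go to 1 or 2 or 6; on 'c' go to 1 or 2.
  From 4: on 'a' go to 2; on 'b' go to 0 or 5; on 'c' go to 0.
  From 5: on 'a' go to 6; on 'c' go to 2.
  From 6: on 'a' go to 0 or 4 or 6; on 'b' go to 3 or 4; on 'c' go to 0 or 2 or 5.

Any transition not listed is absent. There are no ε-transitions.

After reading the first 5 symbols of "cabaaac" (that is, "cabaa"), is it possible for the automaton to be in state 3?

No

Start in {0}.
Read 'c': 0→{0, 1, 2, 5}; now {0, 1, 2, 5}.
Read 'a': 0→{1}, 1→{5}, 2→{4, 5}, 5→{6}; now {1, 4, 5, 6}.
Read 'b': 1→{3, 4}, 4→{0, 5}, 5→∅, 6→{3, 4}; now {0, 3, 4, 5}.
Read 'a': 0→{1}, 3→{2, 4, 5}, 4→{2}, 5→{6}; now {1, 2, 4, 5, 6}.
Read 'a': 1→{5}, 2→{4, 5}, 4→{2}, 5→{6}, 6→{0, 4, 6}; now {0, 2, 4, 5, 6}.
State 3 is not in {0, 2, 4, 5, 6}.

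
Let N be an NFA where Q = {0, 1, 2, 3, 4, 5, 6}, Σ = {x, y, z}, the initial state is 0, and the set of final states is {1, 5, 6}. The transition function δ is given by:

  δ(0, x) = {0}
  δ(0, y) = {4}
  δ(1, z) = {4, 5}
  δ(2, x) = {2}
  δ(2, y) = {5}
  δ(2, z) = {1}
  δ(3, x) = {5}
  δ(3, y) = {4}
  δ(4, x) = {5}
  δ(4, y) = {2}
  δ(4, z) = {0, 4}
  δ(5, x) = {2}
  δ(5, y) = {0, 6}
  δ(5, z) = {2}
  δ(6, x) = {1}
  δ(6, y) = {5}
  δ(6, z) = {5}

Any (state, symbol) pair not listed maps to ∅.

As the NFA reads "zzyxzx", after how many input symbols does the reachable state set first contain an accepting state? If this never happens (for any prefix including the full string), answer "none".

none

Start in {0}.
Read 'z': {0} → ∅.
The set is empty and remains empty for the remaining 5 symbols.
No reachable set along the way intersects F.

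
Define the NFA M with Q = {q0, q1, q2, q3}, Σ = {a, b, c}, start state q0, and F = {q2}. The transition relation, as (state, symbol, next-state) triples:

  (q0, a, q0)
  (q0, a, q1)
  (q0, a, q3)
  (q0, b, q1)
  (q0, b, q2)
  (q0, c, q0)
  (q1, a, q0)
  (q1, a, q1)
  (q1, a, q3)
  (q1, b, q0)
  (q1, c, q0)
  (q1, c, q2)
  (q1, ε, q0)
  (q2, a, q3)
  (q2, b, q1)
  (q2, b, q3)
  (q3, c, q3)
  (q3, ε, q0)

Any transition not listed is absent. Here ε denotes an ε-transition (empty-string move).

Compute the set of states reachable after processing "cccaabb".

Start in {q0}.
Read 'c': {q0} → {q0}.
Read 'c': {q0} → {q0}.
Read 'c': {q0} → {q0}.
Read 'a': {q0} → {q0, q1, q3}.
Read 'a': {q0, q1, q3} → {q0, q1, q3}.
Read 'b': {q0, q1, q3} → {q0, q1, q2}.
Read 'b': {q0, q1, q2} → {q0, q1, q2, q3}.

{q0, q1, q2, q3}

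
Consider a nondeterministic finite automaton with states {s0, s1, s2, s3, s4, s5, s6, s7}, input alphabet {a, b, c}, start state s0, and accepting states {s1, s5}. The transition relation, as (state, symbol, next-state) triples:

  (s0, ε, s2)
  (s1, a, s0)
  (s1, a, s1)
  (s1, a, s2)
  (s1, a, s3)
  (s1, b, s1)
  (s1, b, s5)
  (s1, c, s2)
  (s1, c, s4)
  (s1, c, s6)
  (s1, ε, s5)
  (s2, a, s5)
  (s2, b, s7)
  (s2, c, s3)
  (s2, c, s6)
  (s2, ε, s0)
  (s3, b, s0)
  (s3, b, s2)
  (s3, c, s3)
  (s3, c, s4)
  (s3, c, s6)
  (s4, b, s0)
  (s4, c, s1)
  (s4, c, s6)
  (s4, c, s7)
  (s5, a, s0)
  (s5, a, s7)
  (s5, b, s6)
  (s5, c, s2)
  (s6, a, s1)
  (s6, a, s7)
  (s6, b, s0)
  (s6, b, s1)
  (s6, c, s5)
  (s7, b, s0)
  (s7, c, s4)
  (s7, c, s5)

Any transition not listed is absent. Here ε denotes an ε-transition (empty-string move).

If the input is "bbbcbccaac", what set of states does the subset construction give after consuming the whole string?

Start: ε-closure({s0}) = {s0, s2}.
Read 'b': {s0, s2} → {s7}.
Read 'b': {s7} → {s0, s2}.
Read 'b': {s0, s2} → {s7}.
Read 'c': {s7} → {s4, s5}.
Read 'b': {s4, s5} → {s0, s2, s6}.
Read 'c': {s0, s2, s6} → {s3, s5, s6}.
Read 'c': {s3, s5, s6} → {s0, s2, s3, s4, s5, s6}.
Read 'a': {s0, s2, s3, s4, s5, s6} → {s0, s1, s2, s5, s7}.
Read 'a': {s0, s1, s2, s5, s7} → {s0, s1, s2, s3, s5, s7}.
Read 'c': {s0, s1, s2, s3, s5, s7} → {s0, s2, s3, s4, s5, s6}.

{s0, s2, s3, s4, s5, s6}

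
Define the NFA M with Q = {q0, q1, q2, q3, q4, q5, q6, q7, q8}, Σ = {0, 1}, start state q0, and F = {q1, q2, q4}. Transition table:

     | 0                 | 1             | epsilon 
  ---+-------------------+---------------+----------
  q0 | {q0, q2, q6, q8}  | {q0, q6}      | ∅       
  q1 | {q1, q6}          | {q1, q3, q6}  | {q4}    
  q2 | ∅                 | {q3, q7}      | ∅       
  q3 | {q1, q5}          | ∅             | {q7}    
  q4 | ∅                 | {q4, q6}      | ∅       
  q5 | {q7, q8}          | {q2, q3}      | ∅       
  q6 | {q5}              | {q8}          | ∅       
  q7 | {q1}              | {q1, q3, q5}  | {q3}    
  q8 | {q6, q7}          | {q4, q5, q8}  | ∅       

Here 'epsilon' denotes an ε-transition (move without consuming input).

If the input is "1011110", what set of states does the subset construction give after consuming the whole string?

Start in {q0}.
Read '1': q0→{q0, q6}; now {q0, q6}.
Read '0': q0→{q0, q2, q6, q8}, q6→{q5}; now {q0, q2, q5, q6, q8}.
Read '1': q0→{q0, q6}, q2→{q3, q7}, q5→{q2, q3}, q6→{q8}, q8→{q4, q5, q8}; now {q0, q2, q3, q4, q5, q6, q7, q8}.
Read '1': q0→{q0, q6}, q2→{q3, q7}, q3→∅, q4→{q4, q6}, q5→{q2, q3}, q6→{q8}, q7→{q1, q3, q5}, q8→{q4, q5, q8}; now {q0, q1, q2, q3, q4, q5, q6, q7, q8}.
Read '1': q0→{q0, q6}, q1→{q1, q3, q6}, q2→{q3, q7}, q3→∅, q4→{q4, q6}, q5→{q2, q3}, q6→{q8}, q7→{q1, q3, q5}, q8→{q4, q5, q8}; now {q0, q1, q2, q3, q4, q5, q6, q7, q8}.
Read '1': q0→{q0, q6}, q1→{q1, q3, q6}, q2→{q3, q7}, q3→∅, q4→{q4, q6}, q5→{q2, q3}, q6→{q8}, q7→{q1, q3, q5}, q8→{q4, q5, q8}; now {q0, q1, q2, q3, q4, q5, q6, q7, q8}.
Read '0': q0→{q0, q2, q6, q8}, q1→{q1, q6}, q2→∅, q3→{q1, q5}, q4→∅, q5→{q7, q8}, q6→{q5}, q7→{q1}, q8→{q6, q7}; union {q0, q1, q2, q5, q6, q7, q8}; ε-closure = {q0, q1, q2, q3, q4, q5, q6, q7, q8}.

{q0, q1, q2, q3, q4, q5, q6, q7, q8}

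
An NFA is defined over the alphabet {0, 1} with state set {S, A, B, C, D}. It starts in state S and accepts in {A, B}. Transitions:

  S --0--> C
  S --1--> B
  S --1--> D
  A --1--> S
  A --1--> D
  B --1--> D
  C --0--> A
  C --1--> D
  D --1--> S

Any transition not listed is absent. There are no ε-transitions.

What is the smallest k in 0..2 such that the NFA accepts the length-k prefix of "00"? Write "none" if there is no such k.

Start in {S}.
Read '0': S→{C}; now {C}.
Read '0': C→{A}; now {A}.
None of the earlier sets intersect F, but {A} does.

2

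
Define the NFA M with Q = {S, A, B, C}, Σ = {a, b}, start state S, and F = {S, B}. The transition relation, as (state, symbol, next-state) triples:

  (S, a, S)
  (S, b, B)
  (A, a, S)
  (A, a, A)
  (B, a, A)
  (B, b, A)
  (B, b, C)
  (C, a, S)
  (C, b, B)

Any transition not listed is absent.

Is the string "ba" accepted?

No

Start in {S}.
Read 'b': {S} → {B}.
Read 'a': {B} → {A}.
The final set {A} contains no accepting state.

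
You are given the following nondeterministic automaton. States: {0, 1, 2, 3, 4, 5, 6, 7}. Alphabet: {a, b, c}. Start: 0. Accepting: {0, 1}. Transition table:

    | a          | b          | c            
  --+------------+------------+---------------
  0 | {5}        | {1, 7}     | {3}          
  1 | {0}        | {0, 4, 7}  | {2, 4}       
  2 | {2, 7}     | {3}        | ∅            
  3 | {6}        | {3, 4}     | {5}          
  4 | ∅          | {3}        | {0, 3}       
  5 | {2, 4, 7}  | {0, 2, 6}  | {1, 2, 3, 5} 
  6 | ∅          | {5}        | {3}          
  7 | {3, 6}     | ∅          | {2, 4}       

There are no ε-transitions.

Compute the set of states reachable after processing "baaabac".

{3}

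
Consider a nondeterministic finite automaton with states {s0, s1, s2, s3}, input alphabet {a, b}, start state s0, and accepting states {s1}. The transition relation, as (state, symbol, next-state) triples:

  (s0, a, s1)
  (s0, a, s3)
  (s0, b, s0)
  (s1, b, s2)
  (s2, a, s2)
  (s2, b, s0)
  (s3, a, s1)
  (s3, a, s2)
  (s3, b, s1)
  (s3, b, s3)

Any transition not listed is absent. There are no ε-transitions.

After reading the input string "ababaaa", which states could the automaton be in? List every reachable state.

{s2}

Start in {s0}.
Read 'a': s0→{s1, s3}; now {s1, s3}.
Read 'b': s1→{s2}, s3→{s1, s3}; now {s1, s2, s3}.
Read 'a': s1→∅, s2→{s2}, s3→{s1, s2}; now {s1, s2}.
Read 'b': s1→{s2}, s2→{s0}; now {s0, s2}.
Read 'a': s0→{s1, s3}, s2→{s2}; now {s1, s2, s3}.
Read 'a': s1→∅, s2→{s2}, s3→{s1, s2}; now {s1, s2}.
Read 'a': s1→∅, s2→{s2}; now {s2}.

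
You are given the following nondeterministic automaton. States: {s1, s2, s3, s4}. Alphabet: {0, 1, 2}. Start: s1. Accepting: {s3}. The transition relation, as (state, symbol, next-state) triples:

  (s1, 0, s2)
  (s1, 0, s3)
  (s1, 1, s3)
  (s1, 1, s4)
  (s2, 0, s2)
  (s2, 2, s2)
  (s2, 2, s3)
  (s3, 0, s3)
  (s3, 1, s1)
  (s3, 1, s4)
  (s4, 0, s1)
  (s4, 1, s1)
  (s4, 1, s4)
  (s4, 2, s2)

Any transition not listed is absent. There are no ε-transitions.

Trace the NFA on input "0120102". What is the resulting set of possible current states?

∅

Start in {s1}.
Read '0': {s1} → {s2, s3}.
Read '1': {s2, s3} → {s1, s4}.
Read '2': {s1, s4} → {s2}.
Read '0': {s2} → {s2}.
Read '1': {s2} → ∅.
The set is empty and remains empty for the remaining 2 symbols.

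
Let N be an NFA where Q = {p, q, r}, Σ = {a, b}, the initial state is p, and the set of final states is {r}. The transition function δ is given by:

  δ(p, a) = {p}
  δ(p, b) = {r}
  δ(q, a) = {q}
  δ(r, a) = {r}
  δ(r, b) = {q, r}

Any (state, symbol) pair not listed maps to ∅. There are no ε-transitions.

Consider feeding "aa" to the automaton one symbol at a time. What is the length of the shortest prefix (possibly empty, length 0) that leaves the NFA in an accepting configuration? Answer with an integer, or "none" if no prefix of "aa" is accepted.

Start in {p}.
Read 'a': {p} → {p}.
Read 'a': {p} → {p}.
No reachable set along the way intersects F.

none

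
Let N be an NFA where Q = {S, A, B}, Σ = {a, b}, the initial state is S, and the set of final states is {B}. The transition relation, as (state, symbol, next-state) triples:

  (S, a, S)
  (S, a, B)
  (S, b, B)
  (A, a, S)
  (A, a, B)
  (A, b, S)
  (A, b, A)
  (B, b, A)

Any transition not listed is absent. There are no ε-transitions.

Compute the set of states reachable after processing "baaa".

∅

Start in {S}.
Read 'b': S→{B}; now {B}.
Read 'a': B→∅; now ∅.
The set is empty and remains empty for the remaining 2 symbols.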